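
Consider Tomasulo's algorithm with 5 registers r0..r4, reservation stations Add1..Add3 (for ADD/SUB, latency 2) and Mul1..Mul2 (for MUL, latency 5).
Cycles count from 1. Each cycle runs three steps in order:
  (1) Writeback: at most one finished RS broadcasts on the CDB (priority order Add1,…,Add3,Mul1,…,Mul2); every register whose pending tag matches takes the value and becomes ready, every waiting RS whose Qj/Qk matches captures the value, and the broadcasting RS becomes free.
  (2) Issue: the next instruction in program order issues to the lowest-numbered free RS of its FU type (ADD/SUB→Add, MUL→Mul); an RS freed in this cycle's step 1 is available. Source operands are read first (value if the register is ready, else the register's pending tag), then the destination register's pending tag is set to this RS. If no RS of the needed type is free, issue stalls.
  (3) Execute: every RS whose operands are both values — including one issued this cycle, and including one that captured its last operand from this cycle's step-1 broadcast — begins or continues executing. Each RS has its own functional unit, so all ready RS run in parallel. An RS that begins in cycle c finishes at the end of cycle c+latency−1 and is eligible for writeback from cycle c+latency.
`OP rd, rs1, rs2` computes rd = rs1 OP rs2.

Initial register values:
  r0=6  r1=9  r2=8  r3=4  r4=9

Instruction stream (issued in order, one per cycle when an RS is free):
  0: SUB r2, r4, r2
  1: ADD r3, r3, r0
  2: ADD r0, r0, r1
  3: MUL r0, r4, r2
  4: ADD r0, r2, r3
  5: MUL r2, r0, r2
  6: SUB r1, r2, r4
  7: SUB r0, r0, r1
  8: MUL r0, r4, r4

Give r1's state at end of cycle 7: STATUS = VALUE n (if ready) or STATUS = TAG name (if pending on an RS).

STATUS = TAG Add1

c1: issue SUB r2<-Add1 | r0:6,r1:9,r2:Add1,r3:4,r4:9
c2: issue ADD r3<-Add2 | r0:6,r1:9,r2:Add1,r3:Add2,r4:9
c3: CDB Add1=1; issue ADD r0<-Add1 | r0:Add1,r1:9,r2:1,r3:Add2,r4:9
c4: CDB Add2=10; issue MUL r0<-Mul1 | r0:Mul1,r1:9,r2:1,r3:10,r4:9
c5: CDB Add1=15; issue ADD r0<-Add1 | r0:Add1,r1:9,r2:1,r3:10,r4:9
c6: issue MUL r2<-Mul2 | r0:Add1,r1:9,r2:Mul2,r3:10,r4:9
c7: CDB Add1=11; issue SUB r1<-Add1 | r0:11,r1:Add1,r2:Mul2,r3:10,r4:9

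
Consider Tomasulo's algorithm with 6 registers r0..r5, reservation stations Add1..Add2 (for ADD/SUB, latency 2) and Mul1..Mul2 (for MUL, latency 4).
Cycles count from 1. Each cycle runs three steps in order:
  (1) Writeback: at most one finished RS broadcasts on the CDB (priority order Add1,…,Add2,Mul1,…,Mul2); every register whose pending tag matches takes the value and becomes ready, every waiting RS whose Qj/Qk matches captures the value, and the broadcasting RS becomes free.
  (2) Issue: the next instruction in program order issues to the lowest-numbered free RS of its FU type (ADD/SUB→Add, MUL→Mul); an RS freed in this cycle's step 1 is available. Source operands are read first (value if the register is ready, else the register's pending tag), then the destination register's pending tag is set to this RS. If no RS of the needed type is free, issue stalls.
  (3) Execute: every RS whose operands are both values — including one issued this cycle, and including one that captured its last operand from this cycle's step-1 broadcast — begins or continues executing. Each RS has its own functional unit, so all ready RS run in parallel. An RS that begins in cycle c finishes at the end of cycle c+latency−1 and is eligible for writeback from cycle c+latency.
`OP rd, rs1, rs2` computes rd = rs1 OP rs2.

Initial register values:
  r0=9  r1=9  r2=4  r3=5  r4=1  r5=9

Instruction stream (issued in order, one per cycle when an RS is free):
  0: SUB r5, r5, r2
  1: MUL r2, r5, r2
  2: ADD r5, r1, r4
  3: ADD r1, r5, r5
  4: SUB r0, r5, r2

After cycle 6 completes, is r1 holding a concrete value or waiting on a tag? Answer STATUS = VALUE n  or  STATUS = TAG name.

cycle 1: issue SUB r5<-Add1 // r0:9,r1:9,r2:4,r3:5,r4:1,r5:Add1
cycle 2: issue MUL r2<-Mul1 // r0:9,r1:9,r2:Mul1,r3:5,r4:1,r5:Add1
cycle 3: CDB Add1=5; issue ADD r5<-Add1 // r0:9,r1:9,r2:Mul1,r3:5,r4:1,r5:Add1
cycle 4: issue ADD r1<-Add2 // r0:9,r1:Add2,r2:Mul1,r3:5,r4:1,r5:Add1
cycle 5: CDB Add1=10; issue SUB r0<-Add1 // r0:Add1,r1:Add2,r2:Mul1,r3:5,r4:1,r5:10
cycle 6: - // r0:Add1,r1:Add2,r2:Mul1,r3:5,r4:1,r5:10

STATUS = TAG Add2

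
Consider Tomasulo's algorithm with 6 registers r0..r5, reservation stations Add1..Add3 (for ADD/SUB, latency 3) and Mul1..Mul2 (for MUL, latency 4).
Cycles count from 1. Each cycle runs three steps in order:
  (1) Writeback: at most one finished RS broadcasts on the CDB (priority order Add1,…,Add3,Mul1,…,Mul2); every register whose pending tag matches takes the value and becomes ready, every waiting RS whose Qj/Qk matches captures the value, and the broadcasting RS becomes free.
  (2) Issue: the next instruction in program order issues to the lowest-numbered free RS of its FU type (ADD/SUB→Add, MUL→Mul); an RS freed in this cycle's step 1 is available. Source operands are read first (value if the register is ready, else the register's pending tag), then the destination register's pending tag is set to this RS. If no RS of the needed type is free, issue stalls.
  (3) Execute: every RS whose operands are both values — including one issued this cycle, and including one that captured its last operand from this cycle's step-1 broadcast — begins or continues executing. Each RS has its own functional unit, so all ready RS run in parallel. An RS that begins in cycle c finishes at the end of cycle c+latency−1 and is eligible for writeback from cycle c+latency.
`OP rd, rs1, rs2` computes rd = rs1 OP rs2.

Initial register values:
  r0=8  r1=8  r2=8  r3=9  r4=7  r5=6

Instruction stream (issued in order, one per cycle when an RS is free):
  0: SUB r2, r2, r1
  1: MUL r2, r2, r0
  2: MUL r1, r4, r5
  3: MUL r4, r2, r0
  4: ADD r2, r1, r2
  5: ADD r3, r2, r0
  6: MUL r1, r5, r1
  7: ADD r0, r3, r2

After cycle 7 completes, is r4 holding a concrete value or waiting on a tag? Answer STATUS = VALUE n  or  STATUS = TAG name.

cycle 1: issue SUB r2<-Add1 // r0:8,r1:8,r2:Add1,r3:9,r4:7,r5:6
cycle 2: issue MUL r2<-Mul1 // r0:8,r1:8,r2:Mul1,r3:9,r4:7,r5:6
cycle 3: issue MUL r1<-Mul2 // r0:8,r1:Mul2,r2:Mul1,r3:9,r4:7,r5:6
cycle 4: CDB Add1=0; stall // r0:8,r1:Mul2,r2:Mul1,r3:9,r4:7,r5:6
cycle 5: stall // r0:8,r1:Mul2,r2:Mul1,r3:9,r4:7,r5:6
cycle 6: stall // r0:8,r1:Mul2,r2:Mul1,r3:9,r4:7,r5:6
cycle 7: CDB Mul2=42; issue MUL r4<-Mul2 // r0:8,r1:42,r2:Mul1,r3:9,r4:Mul2,r5:6

STATUS = TAG Mul2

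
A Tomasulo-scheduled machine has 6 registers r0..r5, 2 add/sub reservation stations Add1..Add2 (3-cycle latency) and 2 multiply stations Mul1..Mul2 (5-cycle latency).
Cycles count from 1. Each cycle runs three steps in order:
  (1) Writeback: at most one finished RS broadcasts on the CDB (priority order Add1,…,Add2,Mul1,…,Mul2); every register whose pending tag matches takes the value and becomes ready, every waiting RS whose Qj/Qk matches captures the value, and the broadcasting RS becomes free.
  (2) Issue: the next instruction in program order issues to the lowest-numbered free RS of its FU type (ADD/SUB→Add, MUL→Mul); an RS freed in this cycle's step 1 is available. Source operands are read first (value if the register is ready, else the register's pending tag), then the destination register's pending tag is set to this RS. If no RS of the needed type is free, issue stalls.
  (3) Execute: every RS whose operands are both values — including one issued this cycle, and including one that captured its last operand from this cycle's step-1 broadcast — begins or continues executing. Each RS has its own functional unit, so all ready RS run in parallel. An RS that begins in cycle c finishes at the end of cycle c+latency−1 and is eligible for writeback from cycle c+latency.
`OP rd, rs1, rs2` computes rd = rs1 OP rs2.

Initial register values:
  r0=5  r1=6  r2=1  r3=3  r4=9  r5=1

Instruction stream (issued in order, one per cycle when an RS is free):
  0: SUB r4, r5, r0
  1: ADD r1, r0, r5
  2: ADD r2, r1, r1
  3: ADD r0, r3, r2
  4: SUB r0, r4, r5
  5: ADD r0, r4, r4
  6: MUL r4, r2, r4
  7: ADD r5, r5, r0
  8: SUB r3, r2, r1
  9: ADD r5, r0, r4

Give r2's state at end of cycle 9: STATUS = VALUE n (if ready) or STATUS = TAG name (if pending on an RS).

cycle 1: issue SUB r4<-Add1 // r0:5,r1:6,r2:1,r3:3,r4:Add1,r5:1
cycle 2: issue ADD r1<-Add2 // r0:5,r1:Add2,r2:1,r3:3,r4:Add1,r5:1
cycle 3: stall // r0:5,r1:Add2,r2:1,r3:3,r4:Add1,r5:1
cycle 4: CDB Add1=-4; issue ADD r2<-Add1 // r0:5,r1:Add2,r2:Add1,r3:3,r4:-4,r5:1
cycle 5: CDB Add2=6; issue ADD r0<-Add2 // r0:Add2,r1:6,r2:Add1,r3:3,r4:-4,r5:1
cycle 6: stall // r0:Add2,r1:6,r2:Add1,r3:3,r4:-4,r5:1
cycle 7: stall // r0:Add2,r1:6,r2:Add1,r3:3,r4:-4,r5:1
cycle 8: CDB Add1=12; issue SUB r0<-Add1 // r0:Add1,r1:6,r2:12,r3:3,r4:-4,r5:1
cycle 9: stall // r0:Add1,r1:6,r2:12,r3:3,r4:-4,r5:1

STATUS = VALUE 12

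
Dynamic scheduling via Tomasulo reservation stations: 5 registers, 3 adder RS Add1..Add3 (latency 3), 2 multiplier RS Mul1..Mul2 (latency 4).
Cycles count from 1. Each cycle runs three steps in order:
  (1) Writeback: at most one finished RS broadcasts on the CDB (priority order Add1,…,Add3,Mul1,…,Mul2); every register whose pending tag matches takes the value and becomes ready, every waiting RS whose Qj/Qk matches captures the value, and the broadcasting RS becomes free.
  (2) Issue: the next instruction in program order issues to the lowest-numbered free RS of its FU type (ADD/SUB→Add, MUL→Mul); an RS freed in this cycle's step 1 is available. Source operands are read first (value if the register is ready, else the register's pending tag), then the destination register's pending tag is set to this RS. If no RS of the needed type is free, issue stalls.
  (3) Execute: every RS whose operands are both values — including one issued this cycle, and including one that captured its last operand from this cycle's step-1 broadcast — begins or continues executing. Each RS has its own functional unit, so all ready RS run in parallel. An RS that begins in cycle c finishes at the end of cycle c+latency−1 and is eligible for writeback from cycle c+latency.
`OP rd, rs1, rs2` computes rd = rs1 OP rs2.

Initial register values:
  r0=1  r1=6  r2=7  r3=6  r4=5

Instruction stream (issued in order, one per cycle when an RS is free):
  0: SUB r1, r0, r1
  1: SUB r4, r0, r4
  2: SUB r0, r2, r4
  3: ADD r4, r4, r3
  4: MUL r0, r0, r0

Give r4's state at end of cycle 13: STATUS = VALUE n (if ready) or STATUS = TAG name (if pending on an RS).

  c1: issue SUB r1<-Add1  regs: r0:1,r1:Add1,r2:7,r3:6,r4:5
  c2: issue SUB r4<-Add2  regs: r0:1,r1:Add1,r2:7,r3:6,r4:Add2
  c3: issue SUB r0<-Add3  regs: r0:Add3,r1:Add1,r2:7,r3:6,r4:Add2
  c4: CDB Add1=-5; issue ADD r4<-Add1  regs: r0:Add3,r1:-5,r2:7,r3:6,r4:Add1
  c5: CDB Add2=-4; issue MUL r0<-Mul1  regs: r0:Mul1,r1:-5,r2:7,r3:6,r4:Add1
  c6: -  regs: r0:Mul1,r1:-5,r2:7,r3:6,r4:Add1
  c7: -  regs: r0:Mul1,r1:-5,r2:7,r3:6,r4:Add1
  c8: CDB Add1=2  regs: r0:Mul1,r1:-5,r2:7,r3:6,r4:2
  c9: CDB Add3=11  regs: r0:Mul1,r1:-5,r2:7,r3:6,r4:2
  c10: -  regs: r0:Mul1,r1:-5,r2:7,r3:6,r4:2
  c11: -  regs: r0:Mul1,r1:-5,r2:7,r3:6,r4:2
  c12: -  regs: r0:Mul1,r1:-5,r2:7,r3:6,r4:2
  c13: CDB Mul1=121  regs: r0:121,r1:-5,r2:7,r3:6,r4:2

STATUS = VALUE 2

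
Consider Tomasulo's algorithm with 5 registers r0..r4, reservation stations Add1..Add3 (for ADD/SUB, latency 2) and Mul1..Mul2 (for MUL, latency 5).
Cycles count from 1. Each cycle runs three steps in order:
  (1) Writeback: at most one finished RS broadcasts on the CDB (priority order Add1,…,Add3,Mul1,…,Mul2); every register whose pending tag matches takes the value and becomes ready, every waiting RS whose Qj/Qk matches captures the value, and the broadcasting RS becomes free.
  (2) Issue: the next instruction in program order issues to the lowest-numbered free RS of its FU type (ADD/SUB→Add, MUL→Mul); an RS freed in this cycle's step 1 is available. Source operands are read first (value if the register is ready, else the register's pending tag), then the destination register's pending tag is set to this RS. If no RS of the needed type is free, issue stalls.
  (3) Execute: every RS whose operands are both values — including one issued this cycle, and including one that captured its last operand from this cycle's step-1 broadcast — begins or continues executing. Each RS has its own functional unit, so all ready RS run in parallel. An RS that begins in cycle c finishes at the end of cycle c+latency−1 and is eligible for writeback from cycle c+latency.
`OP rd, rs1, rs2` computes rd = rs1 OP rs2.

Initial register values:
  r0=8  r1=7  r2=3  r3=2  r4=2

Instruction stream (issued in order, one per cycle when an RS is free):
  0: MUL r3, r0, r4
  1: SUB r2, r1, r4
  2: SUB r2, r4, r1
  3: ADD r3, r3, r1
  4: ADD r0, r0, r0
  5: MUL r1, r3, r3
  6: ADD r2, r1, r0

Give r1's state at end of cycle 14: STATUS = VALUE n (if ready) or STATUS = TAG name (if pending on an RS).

STATUS = VALUE 529

  c1: issue MUL r3<-Mul1  regs: r0:8,r1:7,r2:3,r3:Mul1,r4:2
  c2: issue SUB r2<-Add1  regs: r0:8,r1:7,r2:Add1,r3:Mul1,r4:2
  c3: issue SUB r2<-Add2  regs: r0:8,r1:7,r2:Add2,r3:Mul1,r4:2
  c4: CDB Add1=5; issue ADD r3<-Add1  regs: r0:8,r1:7,r2:Add2,r3:Add1,r4:2
  c5: CDB Add2=-5; issue ADD r0<-Add2  regs: r0:Add2,r1:7,r2:-5,r3:Add1,r4:2
  c6: CDB Mul1=16; issue MUL r1<-Mul1  regs: r0:Add2,r1:Mul1,r2:-5,r3:Add1,r4:2
  c7: CDB Add2=16; issue ADD r2<-Add2  regs: r0:16,r1:Mul1,r2:Add2,r3:Add1,r4:2
  c8: CDB Add1=23  regs: r0:16,r1:Mul1,r2:Add2,r3:23,r4:2
  c9: -  regs: r0:16,r1:Mul1,r2:Add2,r3:23,r4:2
  c10: -  regs: r0:16,r1:Mul1,r2:Add2,r3:23,r4:2
  c11: -  regs: r0:16,r1:Mul1,r2:Add2,r3:23,r4:2
  c12: -  regs: r0:16,r1:Mul1,r2:Add2,r3:23,r4:2
  c13: CDB Mul1=529  regs: r0:16,r1:529,r2:Add2,r3:23,r4:2
  c14: -  regs: r0:16,r1:529,r2:Add2,r3:23,r4:2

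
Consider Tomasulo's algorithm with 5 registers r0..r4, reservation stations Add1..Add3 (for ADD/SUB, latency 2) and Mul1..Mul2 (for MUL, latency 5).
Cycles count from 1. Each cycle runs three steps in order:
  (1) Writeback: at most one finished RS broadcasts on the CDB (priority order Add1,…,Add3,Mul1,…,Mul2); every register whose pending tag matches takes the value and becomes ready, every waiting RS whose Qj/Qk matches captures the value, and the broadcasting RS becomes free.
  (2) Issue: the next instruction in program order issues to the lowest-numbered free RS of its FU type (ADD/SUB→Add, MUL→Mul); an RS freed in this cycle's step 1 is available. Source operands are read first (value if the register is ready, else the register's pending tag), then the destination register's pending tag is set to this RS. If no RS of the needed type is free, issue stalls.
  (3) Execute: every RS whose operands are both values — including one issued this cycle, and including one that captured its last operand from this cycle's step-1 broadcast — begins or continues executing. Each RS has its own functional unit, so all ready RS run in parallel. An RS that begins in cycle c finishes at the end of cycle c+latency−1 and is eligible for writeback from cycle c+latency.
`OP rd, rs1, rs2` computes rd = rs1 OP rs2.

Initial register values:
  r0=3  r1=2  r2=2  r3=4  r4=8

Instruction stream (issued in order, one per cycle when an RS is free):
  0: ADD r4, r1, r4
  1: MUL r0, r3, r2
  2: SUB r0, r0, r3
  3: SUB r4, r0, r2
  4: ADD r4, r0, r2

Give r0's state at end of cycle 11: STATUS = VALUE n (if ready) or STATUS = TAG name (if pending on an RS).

cycle 1: issue ADD r4<-Add1 // r0:3,r1:2,r2:2,r3:4,r4:Add1
cycle 2: issue MUL r0<-Mul1 // r0:Mul1,r1:2,r2:2,r3:4,r4:Add1
cycle 3: CDB Add1=10; issue SUB r0<-Add1 // r0:Add1,r1:2,r2:2,r3:4,r4:10
cycle 4: issue SUB r4<-Add2 // r0:Add1,r1:2,r2:2,r3:4,r4:Add2
cycle 5: issue ADD r4<-Add3 // r0:Add1,r1:2,r2:2,r3:4,r4:Add3
cycle 6: - // r0:Add1,r1:2,r2:2,r3:4,r4:Add3
cycle 7: CDB Mul1=8 // r0:Add1,r1:2,r2:2,r3:4,r4:Add3
cycle 8: - // r0:Add1,r1:2,r2:2,r3:4,r4:Add3
cycle 9: CDB Add1=4 // r0:4,r1:2,r2:2,r3:4,r4:Add3
cycle 10: - // r0:4,r1:2,r2:2,r3:4,r4:Add3
cycle 11: CDB Add2=2 // r0:4,r1:2,r2:2,r3:4,r4:Add3

STATUS = VALUE 4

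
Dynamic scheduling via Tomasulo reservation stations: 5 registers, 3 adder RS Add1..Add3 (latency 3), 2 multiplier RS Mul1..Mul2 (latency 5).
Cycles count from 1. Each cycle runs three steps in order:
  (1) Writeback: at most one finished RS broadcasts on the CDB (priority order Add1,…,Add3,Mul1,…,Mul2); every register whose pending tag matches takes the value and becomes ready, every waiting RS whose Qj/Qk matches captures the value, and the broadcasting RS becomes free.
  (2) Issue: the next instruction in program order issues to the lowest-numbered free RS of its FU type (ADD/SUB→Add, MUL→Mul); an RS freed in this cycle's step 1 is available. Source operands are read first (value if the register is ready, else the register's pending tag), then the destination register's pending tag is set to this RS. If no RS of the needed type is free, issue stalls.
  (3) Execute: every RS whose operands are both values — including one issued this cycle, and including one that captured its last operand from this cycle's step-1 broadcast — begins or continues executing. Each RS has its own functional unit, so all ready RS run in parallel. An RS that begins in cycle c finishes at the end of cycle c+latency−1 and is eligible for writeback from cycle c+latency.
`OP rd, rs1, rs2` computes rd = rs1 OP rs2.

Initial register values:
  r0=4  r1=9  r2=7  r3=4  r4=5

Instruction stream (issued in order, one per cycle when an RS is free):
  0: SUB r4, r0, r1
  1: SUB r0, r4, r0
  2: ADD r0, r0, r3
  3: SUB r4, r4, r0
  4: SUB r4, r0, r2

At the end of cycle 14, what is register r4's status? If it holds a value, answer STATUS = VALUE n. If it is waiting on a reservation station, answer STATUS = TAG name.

STATUS = VALUE -12

c1: issue SUB r4<-Add1 | r0:4,r1:9,r2:7,r3:4,r4:Add1
c2: issue SUB r0<-Add2 | r0:Add2,r1:9,r2:7,r3:4,r4:Add1
c3: issue ADD r0<-Add3 | r0:Add3,r1:9,r2:7,r3:4,r4:Add1
c4: CDB Add1=-5; issue SUB r4<-Add1 | r0:Add3,r1:9,r2:7,r3:4,r4:Add1
c5: stall | r0:Add3,r1:9,r2:7,r3:4,r4:Add1
c6: stall | r0:Add3,r1:9,r2:7,r3:4,r4:Add1
c7: CDB Add2=-9; issue SUB r4<-Add2 | r0:Add3,r1:9,r2:7,r3:4,r4:Add2
c8: - | r0:Add3,r1:9,r2:7,r3:4,r4:Add2
c9: - | r0:Add3,r1:9,r2:7,r3:4,r4:Add2
c10: CDB Add3=-5 | r0:-5,r1:9,r2:7,r3:4,r4:Add2
c11: - | r0:-5,r1:9,r2:7,r3:4,r4:Add2
c12: - | r0:-5,r1:9,r2:7,r3:4,r4:Add2
c13: CDB Add1=0 | r0:-5,r1:9,r2:7,r3:4,r4:Add2
c14: CDB Add2=-12 | r0:-5,r1:9,r2:7,r3:4,r4:-12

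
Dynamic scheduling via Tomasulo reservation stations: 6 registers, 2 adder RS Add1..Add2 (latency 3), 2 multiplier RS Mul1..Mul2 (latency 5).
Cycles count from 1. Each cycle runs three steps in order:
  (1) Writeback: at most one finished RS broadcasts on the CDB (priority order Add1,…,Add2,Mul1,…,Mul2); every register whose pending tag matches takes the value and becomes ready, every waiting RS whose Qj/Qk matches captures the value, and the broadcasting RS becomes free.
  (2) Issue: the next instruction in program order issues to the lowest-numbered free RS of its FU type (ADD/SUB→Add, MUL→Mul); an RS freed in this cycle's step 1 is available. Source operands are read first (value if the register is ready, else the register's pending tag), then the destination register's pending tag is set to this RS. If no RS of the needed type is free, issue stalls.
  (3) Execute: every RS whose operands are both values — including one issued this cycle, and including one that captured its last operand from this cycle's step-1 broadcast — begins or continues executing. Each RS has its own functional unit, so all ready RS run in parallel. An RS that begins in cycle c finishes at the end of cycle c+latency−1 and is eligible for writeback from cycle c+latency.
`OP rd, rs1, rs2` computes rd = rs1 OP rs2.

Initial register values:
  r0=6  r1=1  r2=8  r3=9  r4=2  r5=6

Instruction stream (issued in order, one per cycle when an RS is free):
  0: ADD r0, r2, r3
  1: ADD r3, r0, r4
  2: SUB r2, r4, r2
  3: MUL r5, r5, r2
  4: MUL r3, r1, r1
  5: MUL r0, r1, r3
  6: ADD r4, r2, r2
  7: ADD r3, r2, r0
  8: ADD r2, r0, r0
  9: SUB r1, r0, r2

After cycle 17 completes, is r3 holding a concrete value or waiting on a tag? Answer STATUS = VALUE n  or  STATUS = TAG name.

  c1: issue ADD r0<-Add1  regs: r0:Add1,r1:1,r2:8,r3:9,r4:2,r5:6
  c2: issue ADD r3<-Add2  regs: r0:Add1,r1:1,r2:8,r3:Add2,r4:2,r5:6
  c3: stall  regs: r0:Add1,r1:1,r2:8,r3:Add2,r4:2,r5:6
  c4: CDB Add1=17; issue SUB r2<-Add1  regs: r0:17,r1:1,r2:Add1,r3:Add2,r4:2,r5:6
  c5: issue MUL r5<-Mul1  regs: r0:17,r1:1,r2:Add1,r3:Add2,r4:2,r5:Mul1
  c6: issue MUL r3<-Mul2  regs: r0:17,r1:1,r2:Add1,r3:Mul2,r4:2,r5:Mul1
  c7: CDB Add1=-6; stall  regs: r0:17,r1:1,r2:-6,r3:Mul2,r4:2,r5:Mul1
  c8: CDB Add2=19; stall  regs: r0:17,r1:1,r2:-6,r3:Mul2,r4:2,r5:Mul1
  c9: stall  regs: r0:17,r1:1,r2:-6,r3:Mul2,r4:2,r5:Mul1
  c10: stall  regs: r0:17,r1:1,r2:-6,r3:Mul2,r4:2,r5:Mul1
  c11: CDB Mul2=1; issue MUL r0<-Mul2  regs: r0:Mul2,r1:1,r2:-6,r3:1,r4:2,r5:Mul1
  c12: CDB Mul1=-36; issue ADD r4<-Add1  regs: r0:Mul2,r1:1,r2:-6,r3:1,r4:Add1,r5:-36
  c13: issue ADD r3<-Add2  regs: r0:Mul2,r1:1,r2:-6,r3:Add2,r4:Add1,r5:-36
  c14: stall  regs: r0:Mul2,r1:1,r2:-6,r3:Add2,r4:Add1,r5:-36
  c15: CDB Add1=-12; issue ADD r2<-Add1  regs: r0:Mul2,r1:1,r2:Add1,r3:Add2,r4:-12,r5:-36
  c16: CDB Mul2=1; stall  regs: r0:1,r1:1,r2:Add1,r3:Add2,r4:-12,r5:-36
  c17: stall  regs: r0:1,r1:1,r2:Add1,r3:Add2,r4:-12,r5:-36

STATUS = TAG Add2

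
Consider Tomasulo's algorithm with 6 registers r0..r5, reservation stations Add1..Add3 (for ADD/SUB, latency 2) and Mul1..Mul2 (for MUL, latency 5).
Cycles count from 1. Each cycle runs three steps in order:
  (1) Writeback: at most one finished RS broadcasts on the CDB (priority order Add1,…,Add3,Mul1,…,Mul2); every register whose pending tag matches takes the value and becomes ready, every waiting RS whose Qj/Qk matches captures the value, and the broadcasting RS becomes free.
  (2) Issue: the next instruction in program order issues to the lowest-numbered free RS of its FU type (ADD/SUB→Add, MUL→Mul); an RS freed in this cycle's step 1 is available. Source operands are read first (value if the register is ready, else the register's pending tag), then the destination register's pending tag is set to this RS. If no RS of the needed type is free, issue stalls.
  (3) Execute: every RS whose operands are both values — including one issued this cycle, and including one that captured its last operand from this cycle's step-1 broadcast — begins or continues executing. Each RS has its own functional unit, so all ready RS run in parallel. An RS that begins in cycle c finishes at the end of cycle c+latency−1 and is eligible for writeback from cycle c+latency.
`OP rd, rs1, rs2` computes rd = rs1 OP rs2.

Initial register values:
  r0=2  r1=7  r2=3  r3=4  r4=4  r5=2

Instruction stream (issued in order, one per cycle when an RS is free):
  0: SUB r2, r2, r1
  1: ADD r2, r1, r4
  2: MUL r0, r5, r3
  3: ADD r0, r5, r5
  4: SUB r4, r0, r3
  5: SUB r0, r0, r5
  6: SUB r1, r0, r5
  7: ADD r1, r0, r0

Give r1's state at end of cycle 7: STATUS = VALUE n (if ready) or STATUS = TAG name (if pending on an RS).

c1: issue SUB r2<-Add1 | r0:2,r1:7,r2:Add1,r3:4,r4:4,r5:2
c2: issue ADD r2<-Add2 | r0:2,r1:7,r2:Add2,r3:4,r4:4,r5:2
c3: CDB Add1=-4; issue MUL r0<-Mul1 | r0:Mul1,r1:7,r2:Add2,r3:4,r4:4,r5:2
c4: CDB Add2=11; issue ADD r0<-Add1 | r0:Add1,r1:7,r2:11,r3:4,r4:4,r5:2
c5: issue SUB r4<-Add2 | r0:Add1,r1:7,r2:11,r3:4,r4:Add2,r5:2
c6: CDB Add1=4; issue SUB r0<-Add1 | r0:Add1,r1:7,r2:11,r3:4,r4:Add2,r5:2
c7: issue SUB r1<-Add3 | r0:Add1,r1:Add3,r2:11,r3:4,r4:Add2,r5:2

STATUS = TAG Add3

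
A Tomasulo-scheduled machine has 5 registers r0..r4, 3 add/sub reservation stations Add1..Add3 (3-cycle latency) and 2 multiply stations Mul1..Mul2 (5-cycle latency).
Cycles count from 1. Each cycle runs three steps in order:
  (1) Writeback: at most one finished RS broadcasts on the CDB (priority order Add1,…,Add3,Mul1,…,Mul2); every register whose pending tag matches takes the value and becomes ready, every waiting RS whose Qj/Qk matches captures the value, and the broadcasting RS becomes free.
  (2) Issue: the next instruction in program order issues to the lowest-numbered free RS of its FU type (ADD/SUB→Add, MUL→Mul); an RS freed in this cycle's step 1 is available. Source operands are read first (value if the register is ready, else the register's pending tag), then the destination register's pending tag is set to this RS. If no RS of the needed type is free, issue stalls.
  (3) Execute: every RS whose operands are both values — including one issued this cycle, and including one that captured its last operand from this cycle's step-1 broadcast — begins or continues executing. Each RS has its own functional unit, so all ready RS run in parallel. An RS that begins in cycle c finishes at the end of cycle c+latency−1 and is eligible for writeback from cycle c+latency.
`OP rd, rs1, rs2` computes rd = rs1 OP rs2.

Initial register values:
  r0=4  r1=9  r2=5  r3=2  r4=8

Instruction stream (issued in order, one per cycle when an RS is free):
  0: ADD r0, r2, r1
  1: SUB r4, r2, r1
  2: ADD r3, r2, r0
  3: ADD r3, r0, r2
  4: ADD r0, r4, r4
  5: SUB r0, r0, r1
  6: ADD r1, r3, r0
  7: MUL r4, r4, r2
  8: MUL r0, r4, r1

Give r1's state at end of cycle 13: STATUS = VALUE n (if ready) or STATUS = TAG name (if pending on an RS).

STATUS = TAG Add2

  c1: issue ADD r0<-Add1  regs: r0:Add1,r1:9,r2:5,r3:2,r4:8
  c2: issue SUB r4<-Add2  regs: r0:Add1,r1:9,r2:5,r3:2,r4:Add2
  c3: issue ADD r3<-Add3  regs: r0:Add1,r1:9,r2:5,r3:Add3,r4:Add2
  c4: CDB Add1=14; issue ADD r3<-Add1  regs: r0:14,r1:9,r2:5,r3:Add1,r4:Add2
  c5: CDB Add2=-4; issue ADD r0<-Add2  regs: r0:Add2,r1:9,r2:5,r3:Add1,r4:-4
  c6: stall  regs: r0:Add2,r1:9,r2:5,r3:Add1,r4:-4
  c7: CDB Add1=19; issue SUB r0<-Add1  regs: r0:Add1,r1:9,r2:5,r3:19,r4:-4
  c8: CDB Add2=-8; issue ADD r1<-Add2  regs: r0:Add1,r1:Add2,r2:5,r3:19,r4:-4
  c9: CDB Add3=19; issue MUL r4<-Mul1  regs: r0:Add1,r1:Add2,r2:5,r3:19,r4:Mul1
  c10: issue MUL r0<-Mul2  regs: r0:Mul2,r1:Add2,r2:5,r3:19,r4:Mul1
  c11: CDB Add1=-17  regs: r0:Mul2,r1:Add2,r2:5,r3:19,r4:Mul1
  c12: -  regs: r0:Mul2,r1:Add2,r2:5,r3:19,r4:Mul1
  c13: -  regs: r0:Mul2,r1:Add2,r2:5,r3:19,r4:Mul1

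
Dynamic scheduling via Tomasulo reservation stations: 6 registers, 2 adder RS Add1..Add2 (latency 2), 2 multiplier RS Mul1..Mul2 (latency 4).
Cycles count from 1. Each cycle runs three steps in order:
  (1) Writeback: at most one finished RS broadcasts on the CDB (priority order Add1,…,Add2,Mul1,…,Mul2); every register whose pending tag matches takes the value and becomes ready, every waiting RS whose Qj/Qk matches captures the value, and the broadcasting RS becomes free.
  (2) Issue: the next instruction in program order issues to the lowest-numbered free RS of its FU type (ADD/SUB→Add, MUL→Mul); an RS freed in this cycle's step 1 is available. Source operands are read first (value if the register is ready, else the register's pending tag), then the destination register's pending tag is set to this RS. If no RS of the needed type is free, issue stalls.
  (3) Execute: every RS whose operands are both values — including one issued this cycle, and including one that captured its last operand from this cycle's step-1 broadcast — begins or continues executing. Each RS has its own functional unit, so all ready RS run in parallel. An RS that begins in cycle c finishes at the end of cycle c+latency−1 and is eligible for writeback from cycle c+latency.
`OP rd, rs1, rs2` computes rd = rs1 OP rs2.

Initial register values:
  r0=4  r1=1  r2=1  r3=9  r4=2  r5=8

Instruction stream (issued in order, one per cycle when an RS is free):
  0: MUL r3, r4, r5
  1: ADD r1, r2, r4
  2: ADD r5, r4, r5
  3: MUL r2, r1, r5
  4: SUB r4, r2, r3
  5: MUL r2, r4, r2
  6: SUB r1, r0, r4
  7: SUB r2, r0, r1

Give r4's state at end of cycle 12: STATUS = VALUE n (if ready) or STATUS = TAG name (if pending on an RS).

cycle 1: issue MUL r3<-Mul1 // r0:4,r1:1,r2:1,r3:Mul1,r4:2,r5:8
cycle 2: issue ADD r1<-Add1 // r0:4,r1:Add1,r2:1,r3:Mul1,r4:2,r5:8
cycle 3: issue ADD r5<-Add2 // r0:4,r1:Add1,r2:1,r3:Mul1,r4:2,r5:Add2
cycle 4: CDB Add1=3; issue MUL r2<-Mul2 // r0:4,r1:3,r2:Mul2,r3:Mul1,r4:2,r5:Add2
cycle 5: CDB Add2=10; issue SUB r4<-Add1 // r0:4,r1:3,r2:Mul2,r3:Mul1,r4:Add1,r5:10
cycle 6: CDB Mul1=16; issue MUL r2<-Mul1 // r0:4,r1:3,r2:Mul1,r3:16,r4:Add1,r5:10
cycle 7: issue SUB r1<-Add2 // r0:4,r1:Add2,r2:Mul1,r3:16,r4:Add1,r5:10
cycle 8: stall // r0:4,r1:Add2,r2:Mul1,r3:16,r4:Add1,r5:10
cycle 9: CDB Mul2=30; stall // r0:4,r1:Add2,r2:Mul1,r3:16,r4:Add1,r5:10
cycle 10: stall // r0:4,r1:Add2,r2:Mul1,r3:16,r4:Add1,r5:10
cycle 11: CDB Add1=14; issue SUB r2<-Add1 // r0:4,r1:Add2,r2:Add1,r3:16,r4:14,r5:10
cycle 12: - // r0:4,r1:Add2,r2:Add1,r3:16,r4:14,r5:10

STATUS = VALUE 14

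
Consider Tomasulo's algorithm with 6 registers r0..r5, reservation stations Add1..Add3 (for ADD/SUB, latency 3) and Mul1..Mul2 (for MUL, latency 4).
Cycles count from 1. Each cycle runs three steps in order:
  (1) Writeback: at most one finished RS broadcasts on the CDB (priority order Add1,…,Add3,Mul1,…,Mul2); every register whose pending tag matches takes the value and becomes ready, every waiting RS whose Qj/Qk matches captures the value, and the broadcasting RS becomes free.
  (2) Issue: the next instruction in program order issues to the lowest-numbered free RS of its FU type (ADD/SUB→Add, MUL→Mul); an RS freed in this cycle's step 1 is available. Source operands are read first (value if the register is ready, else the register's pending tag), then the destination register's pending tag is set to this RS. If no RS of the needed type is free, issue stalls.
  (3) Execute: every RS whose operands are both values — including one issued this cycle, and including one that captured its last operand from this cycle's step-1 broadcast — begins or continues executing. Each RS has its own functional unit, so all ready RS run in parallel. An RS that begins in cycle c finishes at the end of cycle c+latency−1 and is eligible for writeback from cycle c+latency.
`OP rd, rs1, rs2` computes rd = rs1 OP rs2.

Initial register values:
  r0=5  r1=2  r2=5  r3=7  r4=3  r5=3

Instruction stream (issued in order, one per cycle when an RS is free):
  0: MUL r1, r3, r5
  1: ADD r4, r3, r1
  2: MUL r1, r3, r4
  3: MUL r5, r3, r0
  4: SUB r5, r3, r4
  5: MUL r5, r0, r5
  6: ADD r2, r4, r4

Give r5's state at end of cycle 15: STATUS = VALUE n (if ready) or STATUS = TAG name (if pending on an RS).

cycle 1: issue MUL r1<-Mul1 // r0:5,r1:Mul1,r2:5,r3:7,r4:3,r5:3
cycle 2: issue ADD r4<-Add1 // r0:5,r1:Mul1,r2:5,r3:7,r4:Add1,r5:3
cycle 3: issue MUL r1<-Mul2 // r0:5,r1:Mul2,r2:5,r3:7,r4:Add1,r5:3
cycle 4: stall // r0:5,r1:Mul2,r2:5,r3:7,r4:Add1,r5:3
cycle 5: CDB Mul1=21; issue MUL r5<-Mul1 // r0:5,r1:Mul2,r2:5,r3:7,r4:Add1,r5:Mul1
cycle 6: issue SUB r5<-Add2 // r0:5,r1:Mul2,r2:5,r3:7,r4:Add1,r5:Add2
cycle 7: stall // r0:5,r1:Mul2,r2:5,r3:7,r4:Add1,r5:Add2
cycle 8: CDB Add1=28; stall // r0:5,r1:Mul2,r2:5,r3:7,r4:28,r5:Add2
cycle 9: CDB Mul1=35; issue MUL r5<-Mul1 // r0:5,r1:Mul2,r2:5,r3:7,r4:28,r5:Mul1
cycle 10: issue ADD r2<-Add1 // r0:5,r1:Mul2,r2:Add1,r3:7,r4:28,r5:Mul1
cycle 11: CDB Add2=-21 // r0:5,r1:Mul2,r2:Add1,r3:7,r4:28,r5:Mul1
cycle 12: CDB Mul2=196 // r0:5,r1:196,r2:Add1,r3:7,r4:28,r5:Mul1
cycle 13: CDB Add1=56 // r0:5,r1:196,r2:56,r3:7,r4:28,r5:Mul1
cycle 14: - // r0:5,r1:196,r2:56,r3:7,r4:28,r5:Mul1
cycle 15: CDB Mul1=-105 // r0:5,r1:196,r2:56,r3:7,r4:28,r5:-105

STATUS = VALUE -105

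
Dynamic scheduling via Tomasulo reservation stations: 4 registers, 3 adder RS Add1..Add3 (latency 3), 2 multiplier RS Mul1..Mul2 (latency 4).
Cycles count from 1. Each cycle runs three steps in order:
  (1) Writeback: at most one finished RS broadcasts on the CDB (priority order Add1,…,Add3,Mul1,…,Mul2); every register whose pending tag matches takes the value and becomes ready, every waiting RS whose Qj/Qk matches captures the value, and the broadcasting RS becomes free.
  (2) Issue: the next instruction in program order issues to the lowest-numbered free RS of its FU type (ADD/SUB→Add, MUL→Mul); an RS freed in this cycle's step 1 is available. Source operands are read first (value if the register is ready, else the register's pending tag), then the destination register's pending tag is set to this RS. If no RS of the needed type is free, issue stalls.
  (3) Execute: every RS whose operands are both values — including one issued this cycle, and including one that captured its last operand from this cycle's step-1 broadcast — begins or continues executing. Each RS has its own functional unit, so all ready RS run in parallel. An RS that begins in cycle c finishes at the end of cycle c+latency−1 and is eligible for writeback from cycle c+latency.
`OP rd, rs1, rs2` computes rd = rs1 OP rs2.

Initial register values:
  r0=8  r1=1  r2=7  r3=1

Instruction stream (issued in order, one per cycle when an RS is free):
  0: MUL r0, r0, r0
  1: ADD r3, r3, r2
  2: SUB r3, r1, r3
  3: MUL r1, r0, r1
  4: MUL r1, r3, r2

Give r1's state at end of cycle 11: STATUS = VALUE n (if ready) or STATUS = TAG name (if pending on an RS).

cycle 1: issue MUL r0<-Mul1 // r0:Mul1,r1:1,r2:7,r3:1
cycle 2: issue ADD r3<-Add1 // r0:Mul1,r1:1,r2:7,r3:Add1
cycle 3: issue SUB r3<-Add2 // r0:Mul1,r1:1,r2:7,r3:Add2
cycle 4: issue MUL r1<-Mul2 // r0:Mul1,r1:Mul2,r2:7,r3:Add2
cycle 5: CDB Add1=8; stall // r0:Mul1,r1:Mul2,r2:7,r3:Add2
cycle 6: CDB Mul1=64; issue MUL r1<-Mul1 // r0:64,r1:Mul1,r2:7,r3:Add2
cycle 7: - // r0:64,r1:Mul1,r2:7,r3:Add2
cycle 8: CDB Add2=-7 // r0:64,r1:Mul1,r2:7,r3:-7
cycle 9: - // r0:64,r1:Mul1,r2:7,r3:-7
cycle 10: CDB Mul2=64 // r0:64,r1:Mul1,r2:7,r3:-7
cycle 11: - // r0:64,r1:Mul1,r2:7,r3:-7

STATUS = TAG Mul1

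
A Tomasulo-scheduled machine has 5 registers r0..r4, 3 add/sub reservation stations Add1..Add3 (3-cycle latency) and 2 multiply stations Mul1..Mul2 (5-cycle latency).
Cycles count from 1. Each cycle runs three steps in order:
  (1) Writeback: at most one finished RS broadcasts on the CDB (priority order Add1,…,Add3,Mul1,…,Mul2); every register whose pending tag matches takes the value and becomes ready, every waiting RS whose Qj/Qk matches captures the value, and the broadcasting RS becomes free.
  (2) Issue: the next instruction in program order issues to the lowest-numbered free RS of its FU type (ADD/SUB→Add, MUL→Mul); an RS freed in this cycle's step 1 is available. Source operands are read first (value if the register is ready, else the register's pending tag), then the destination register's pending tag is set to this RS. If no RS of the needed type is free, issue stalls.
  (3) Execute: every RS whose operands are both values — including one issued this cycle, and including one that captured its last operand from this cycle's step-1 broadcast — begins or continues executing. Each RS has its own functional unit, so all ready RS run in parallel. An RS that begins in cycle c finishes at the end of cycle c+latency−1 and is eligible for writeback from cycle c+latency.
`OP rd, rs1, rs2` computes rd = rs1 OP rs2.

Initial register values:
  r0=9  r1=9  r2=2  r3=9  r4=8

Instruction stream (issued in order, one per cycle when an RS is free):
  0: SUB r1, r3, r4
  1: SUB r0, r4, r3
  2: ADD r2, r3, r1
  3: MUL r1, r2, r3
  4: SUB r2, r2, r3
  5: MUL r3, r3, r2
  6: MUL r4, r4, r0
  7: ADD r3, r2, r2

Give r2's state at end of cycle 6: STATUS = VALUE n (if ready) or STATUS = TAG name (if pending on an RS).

c1: issue SUB r1<-Add1 | r0:9,r1:Add1,r2:2,r3:9,r4:8
c2: issue SUB r0<-Add2 | r0:Add2,r1:Add1,r2:2,r3:9,r4:8
c3: issue ADD r2<-Add3 | r0:Add2,r1:Add1,r2:Add3,r3:9,r4:8
c4: CDB Add1=1; issue MUL r1<-Mul1 | r0:Add2,r1:Mul1,r2:Add3,r3:9,r4:8
c5: CDB Add2=-1; issue SUB r2<-Add1 | r0:-1,r1:Mul1,r2:Add1,r3:9,r4:8
c6: issue MUL r3<-Mul2 | r0:-1,r1:Mul1,r2:Add1,r3:Mul2,r4:8

STATUS = TAG Add1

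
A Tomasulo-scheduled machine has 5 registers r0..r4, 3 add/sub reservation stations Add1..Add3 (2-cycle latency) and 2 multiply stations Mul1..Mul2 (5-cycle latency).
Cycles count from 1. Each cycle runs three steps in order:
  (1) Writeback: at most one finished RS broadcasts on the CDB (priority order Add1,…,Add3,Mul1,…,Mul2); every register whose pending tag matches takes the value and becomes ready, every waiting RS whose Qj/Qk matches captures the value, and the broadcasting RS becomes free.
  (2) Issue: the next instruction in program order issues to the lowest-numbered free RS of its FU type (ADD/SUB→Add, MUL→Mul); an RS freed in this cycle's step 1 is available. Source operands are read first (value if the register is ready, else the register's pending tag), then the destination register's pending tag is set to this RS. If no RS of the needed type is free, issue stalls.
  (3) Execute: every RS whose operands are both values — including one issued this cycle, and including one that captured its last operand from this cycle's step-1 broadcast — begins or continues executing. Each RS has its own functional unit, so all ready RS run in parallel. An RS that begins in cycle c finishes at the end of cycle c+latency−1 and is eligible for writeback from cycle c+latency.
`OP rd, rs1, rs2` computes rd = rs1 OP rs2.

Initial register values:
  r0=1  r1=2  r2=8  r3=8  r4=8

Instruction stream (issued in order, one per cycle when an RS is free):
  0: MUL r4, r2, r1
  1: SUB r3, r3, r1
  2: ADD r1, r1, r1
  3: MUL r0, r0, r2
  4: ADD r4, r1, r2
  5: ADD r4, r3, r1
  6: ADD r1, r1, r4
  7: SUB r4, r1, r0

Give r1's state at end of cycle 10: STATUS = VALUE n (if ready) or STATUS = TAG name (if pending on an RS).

  c1: issue MUL r4<-Mul1  regs: r0:1,r1:2,r2:8,r3:8,r4:Mul1
  c2: issue SUB r3<-Add1  regs: r0:1,r1:2,r2:8,r3:Add1,r4:Mul1
  c3: issue ADD r1<-Add2  regs: r0:1,r1:Add2,r2:8,r3:Add1,r4:Mul1
  c4: CDB Add1=6; issue MUL r0<-Mul2  regs: r0:Mul2,r1:Add2,r2:8,r3:6,r4:Mul1
  c5: CDB Add2=4; issue ADD r4<-Add1  regs: r0:Mul2,r1:4,r2:8,r3:6,r4:Add1
  c6: CDB Mul1=16; issue ADD r4<-Add2  regs: r0:Mul2,r1:4,r2:8,r3:6,r4:Add2
  c7: CDB Add1=12; issue ADD r1<-Add1  regs: r0:Mul2,r1:Add1,r2:8,r3:6,r4:Add2
  c8: CDB Add2=10; issue SUB r4<-Add2  regs: r0:Mul2,r1:Add1,r2:8,r3:6,r4:Add2
  c9: CDB Mul2=8  regs: r0:8,r1:Add1,r2:8,r3:6,r4:Add2
  c10: CDB Add1=14  regs: r0:8,r1:14,r2:8,r3:6,r4:Add2

STATUS = VALUE 14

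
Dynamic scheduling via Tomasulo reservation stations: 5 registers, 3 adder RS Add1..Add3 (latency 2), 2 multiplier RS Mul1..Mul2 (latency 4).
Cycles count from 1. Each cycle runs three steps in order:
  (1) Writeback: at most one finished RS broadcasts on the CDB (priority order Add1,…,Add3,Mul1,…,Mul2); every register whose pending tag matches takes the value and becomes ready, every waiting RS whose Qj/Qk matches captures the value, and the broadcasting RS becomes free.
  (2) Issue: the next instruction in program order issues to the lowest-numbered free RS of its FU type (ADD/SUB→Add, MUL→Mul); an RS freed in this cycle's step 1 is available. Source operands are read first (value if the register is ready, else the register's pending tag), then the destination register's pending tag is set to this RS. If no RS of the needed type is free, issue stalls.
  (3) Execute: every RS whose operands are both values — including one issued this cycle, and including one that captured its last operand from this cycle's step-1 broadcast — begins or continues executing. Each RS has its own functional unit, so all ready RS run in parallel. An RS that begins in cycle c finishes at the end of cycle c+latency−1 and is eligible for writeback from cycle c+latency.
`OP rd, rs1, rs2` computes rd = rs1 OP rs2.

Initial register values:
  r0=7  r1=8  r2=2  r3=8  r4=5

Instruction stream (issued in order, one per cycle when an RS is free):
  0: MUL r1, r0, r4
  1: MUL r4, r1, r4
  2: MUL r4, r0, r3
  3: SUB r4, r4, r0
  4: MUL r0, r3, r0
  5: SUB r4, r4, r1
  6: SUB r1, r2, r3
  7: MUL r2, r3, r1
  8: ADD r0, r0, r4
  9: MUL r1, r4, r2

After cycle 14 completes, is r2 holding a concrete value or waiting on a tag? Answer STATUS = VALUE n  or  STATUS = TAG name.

cycle 1: issue MUL r1<-Mul1 // r0:7,r1:Mul1,r2:2,r3:8,r4:5
cycle 2: issue MUL r4<-Mul2 // r0:7,r1:Mul1,r2:2,r3:8,r4:Mul2
cycle 3: stall // r0:7,r1:Mul1,r2:2,r3:8,r4:Mul2
cycle 4: stall // r0:7,r1:Mul1,r2:2,r3:8,r4:Mul2
cycle 5: CDB Mul1=35; issue MUL r4<-Mul1 // r0:7,r1:35,r2:2,r3:8,r4:Mul1
cycle 6: issue SUB r4<-Add1 // r0:7,r1:35,r2:2,r3:8,r4:Add1
cycle 7: stall // r0:7,r1:35,r2:2,r3:8,r4:Add1
cycle 8: stall // r0:7,r1:35,r2:2,r3:8,r4:Add1
cycle 9: CDB Mul1=56; issue MUL r0<-Mul1 // r0:Mul1,r1:35,r2:2,r3:8,r4:Add1
cycle 10: CDB Mul2=175; issue SUB r4<-Add2 // r0:Mul1,r1:35,r2:2,r3:8,r4:Add2
cycle 11: CDB Add1=49; issue SUB r1<-Add1 // r0:Mul1,r1:Add1,r2:2,r3:8,r4:Add2
cycle 12: issue MUL r2<-Mul2 // r0:Mul1,r1:Add1,r2:Mul2,r3:8,r4:Add2
cycle 13: CDB Add1=-6; issue ADD r0<-Add1 // r0:Add1,r1:-6,r2:Mul2,r3:8,r4:Add2
cycle 14: CDB Add2=14; stall // r0:Add1,r1:-6,r2:Mul2,r3:8,r4:14

STATUS = TAG Mul2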